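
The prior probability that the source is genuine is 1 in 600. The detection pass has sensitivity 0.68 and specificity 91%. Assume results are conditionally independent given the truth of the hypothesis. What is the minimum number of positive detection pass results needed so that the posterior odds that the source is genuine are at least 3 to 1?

Prior odds: (1/600) ÷ (599/600) = 1/599.
False-positive rate = 1 − 0.91 = 0.09; likelihood ratio of a positive = 0.68/0.09 = 68/9.
Target odds = 3.
Need (1/599) × (68/9)ⁿ ≥ 3, i.e. (68/9)ⁿ ≥ 1797.
(68/9)³ = 314432/729 falls short of 1797 but (68/9)⁴ = 21381376/6561 reaches it, so n = 4.

4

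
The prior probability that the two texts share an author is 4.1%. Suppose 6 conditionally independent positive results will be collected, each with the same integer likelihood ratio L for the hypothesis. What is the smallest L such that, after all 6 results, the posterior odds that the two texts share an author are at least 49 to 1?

Prior odds = 0.041/0.959 = 41/959.
Target odds = 49.
Need L⁶ ≥ 49 ÷ (41/959) = 46991/41.
3⁶ = 729 < 46991/41 ≤ 4096 = 4⁶, so L = 4.

4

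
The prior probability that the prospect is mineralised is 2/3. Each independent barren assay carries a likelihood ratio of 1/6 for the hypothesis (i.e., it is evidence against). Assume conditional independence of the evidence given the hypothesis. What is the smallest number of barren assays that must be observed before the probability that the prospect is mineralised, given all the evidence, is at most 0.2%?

4

Prior odds: (2/3) ÷ (1/3) = 2.
Likelihood ratio per barren assay = 1/6.
Target odds: 0.002 ÷ 0.998 = 1/499.
Need 2 × (1/6)ⁿ ≤ 1/499, i.e. (1/6)ⁿ ≤ 1/998.
(1/6)³ = 1/216 is still above 1/998 but (1/6)⁴ = 1/1296 is at or below it, so n = 4.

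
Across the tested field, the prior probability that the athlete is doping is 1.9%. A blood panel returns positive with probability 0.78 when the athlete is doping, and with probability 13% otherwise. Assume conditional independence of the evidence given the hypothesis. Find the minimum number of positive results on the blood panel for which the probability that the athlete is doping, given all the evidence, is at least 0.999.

7

Prior odds = 0.019/0.981 = 19/981.
Likelihood ratio of a positive result = 0.78/0.13 = 6.
Target posterior odds = 0.999/0.001 = 999.
Need (19/981) × 6ⁿ ≥ 999, i.e. 6ⁿ ≥ 980019/19.
6⁶ = 46656 falls short of 980019/19 but 6⁷ = 279936 reaches it, so n = 7.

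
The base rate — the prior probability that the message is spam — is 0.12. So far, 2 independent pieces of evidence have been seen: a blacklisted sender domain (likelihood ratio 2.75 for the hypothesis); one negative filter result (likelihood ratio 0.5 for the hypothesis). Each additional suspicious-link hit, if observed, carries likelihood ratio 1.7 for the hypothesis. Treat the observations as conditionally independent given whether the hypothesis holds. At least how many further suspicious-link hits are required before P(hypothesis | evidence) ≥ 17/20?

7

Prior odds = 0.12/0.88 = 3/22.
Combined Bayes factor of the evidence already in hand = 2.75 × 0.5 = 1.375.
Odds after that evidence = (3/22) × 1.375 = 0.1875.
Target odds = 0.85/0.15 = 17/3.
Need 1.7ⁿ ≥ 17/3 ÷ 0.1875 = 272/9.
1.7⁶ = 24137569/1000000 falls short of 272/9 but 1.7⁷ = 410338673/10000000 reaches it, so n = 7.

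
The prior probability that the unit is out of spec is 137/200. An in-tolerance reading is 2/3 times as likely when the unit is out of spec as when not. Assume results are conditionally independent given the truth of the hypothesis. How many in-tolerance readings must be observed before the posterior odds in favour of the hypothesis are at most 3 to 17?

Prior odds: 0.685 ÷ 0.315 = 137/63.
Likelihood ratio per in-tolerance reading = 2/3.
Target odds = 3/17.
Need (137/63) × (2/3)ⁿ ≤ 3/17, i.e. (2/3)ⁿ ≤ 189/2329.
(2/3)⁶ = 64/729 is still above 189/2329 but (2/3)⁷ = 128/2187 is at or below it, so n = 7.

7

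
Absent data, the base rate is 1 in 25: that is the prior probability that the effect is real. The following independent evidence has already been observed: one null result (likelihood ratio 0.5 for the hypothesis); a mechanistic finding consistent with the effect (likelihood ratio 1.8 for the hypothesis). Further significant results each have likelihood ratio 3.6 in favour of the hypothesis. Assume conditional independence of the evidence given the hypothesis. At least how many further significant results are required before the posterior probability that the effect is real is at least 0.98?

Prior odds = 0.04/0.96 = 1/24.
Combined Bayes factor of the evidence already in hand = 0.5 × 1.8 = 0.9.
Odds after that evidence = (1/24) × 0.9 = 0.0375.
Target odds = 0.98/0.02 = 49.
Need 3.6ⁿ ≥ 49 ÷ 0.0375 = 3920/3.
3.6⁵ = 604.66176 falls short of 3920/3 but 3.6⁶ = 34012224/15625 reaches it, so n = 6.

6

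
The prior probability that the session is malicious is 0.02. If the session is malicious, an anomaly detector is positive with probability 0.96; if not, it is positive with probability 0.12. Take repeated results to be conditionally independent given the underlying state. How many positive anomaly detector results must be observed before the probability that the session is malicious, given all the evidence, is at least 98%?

4

Prior odds = 0.02/0.98 = 1/49.
Likelihood ratio of a positive = 0.96/0.12 = 8.
Target posterior odds = 0.98/0.02 = 49.
Require 8ⁿ ≥ 49 ÷ (1/49) = 2401.
8³ = 512 falls short of 2401 but 8⁴ = 4096 reaches it, so n = 4.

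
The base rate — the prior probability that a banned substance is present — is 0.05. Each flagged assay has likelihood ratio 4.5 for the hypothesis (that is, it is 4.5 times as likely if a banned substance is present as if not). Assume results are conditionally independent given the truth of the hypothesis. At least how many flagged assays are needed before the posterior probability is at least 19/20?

4

Prior odds: 0.05 ÷ 0.95 = 1/19.
Likelihood ratio per flagged assay = 4.5.
Target odds: 0.95 ÷ 0.05 = 19.
Need (1/19) × 4.5ⁿ ≥ 19, i.e. 4.5ⁿ ≥ 361.
4.5³ = 91.125 falls short of 361 but 4.5⁴ = 410.0625 reaches it, so n = 4.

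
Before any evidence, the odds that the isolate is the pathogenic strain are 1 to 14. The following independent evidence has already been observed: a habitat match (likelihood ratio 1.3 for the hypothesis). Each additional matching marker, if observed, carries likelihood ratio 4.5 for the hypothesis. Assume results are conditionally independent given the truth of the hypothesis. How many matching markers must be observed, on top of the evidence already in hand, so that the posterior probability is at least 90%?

4

Prior odds = 1/14.
Bayes factor of the evidence already in hand = 1.3.
Odds after that evidence = (1/14) × 1.3 = 13/140.
Target odds = 0.9/0.1 = 9.
Need 4.5ⁿ ≥ 9 ÷ (13/140) = 1260/13.
4.5³ = 91.125 falls short of 1260/13 but 4.5⁴ = 410.0625 reaches it, so n = 4.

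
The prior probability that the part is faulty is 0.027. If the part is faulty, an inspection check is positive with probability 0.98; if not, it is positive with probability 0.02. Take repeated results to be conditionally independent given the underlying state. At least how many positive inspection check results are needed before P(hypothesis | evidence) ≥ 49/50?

2

Prior odds: 0.027 ÷ 0.973 = 27/973.
Likelihood ratio of a positive = 0.98/0.02 = 49.
Target posterior odds = 0.98/0.02 = 49.
Require 49ⁿ ≥ 49 ÷ (27/973) = 47677/27.
49¹ = 49 falls short of 47677/27 but 49² = 2401 reaches it, so n = 2.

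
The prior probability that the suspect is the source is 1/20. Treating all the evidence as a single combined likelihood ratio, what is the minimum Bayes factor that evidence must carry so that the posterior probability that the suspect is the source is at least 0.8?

Prior odds = 0.05/0.95 = 1/19.
Target odds = 0.8/0.2 = 4.
Required Bayes factor = 4 ÷ (1/19) = 76.

76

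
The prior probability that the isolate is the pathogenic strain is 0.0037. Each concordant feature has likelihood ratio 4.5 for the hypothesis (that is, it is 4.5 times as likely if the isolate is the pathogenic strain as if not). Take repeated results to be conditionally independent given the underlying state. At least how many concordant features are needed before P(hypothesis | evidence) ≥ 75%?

Prior odds = 0.0037/0.9963 = 37/9963.
Likelihood ratio per concordant feature = 4.5.
Target posterior odds = 0.75/0.25 = 3.
Require 4.5ⁿ ≥ 3 ÷ (37/9963) = 29889/37.
4.5⁴ = 410.0625 falls short of 29889/37 but 4.5⁵ = 1845.28125 reaches it, so n = 5.

5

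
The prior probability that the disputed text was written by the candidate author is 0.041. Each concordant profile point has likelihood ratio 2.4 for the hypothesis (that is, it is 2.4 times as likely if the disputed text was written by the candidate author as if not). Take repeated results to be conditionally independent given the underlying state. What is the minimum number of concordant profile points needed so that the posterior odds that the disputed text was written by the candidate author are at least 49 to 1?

Prior odds = 0.041/0.959 = 41/959.
Likelihood ratio per concordant profile point = 2.4.
Target odds = 49.
Require 2.4ⁿ ≥ 49 ÷ (41/959) = 46991/41.
2.4⁸ = 429981696/390625 falls short of 46991/41 but 2.4⁹ ≈2641.81 reaches it, so n = 9.

9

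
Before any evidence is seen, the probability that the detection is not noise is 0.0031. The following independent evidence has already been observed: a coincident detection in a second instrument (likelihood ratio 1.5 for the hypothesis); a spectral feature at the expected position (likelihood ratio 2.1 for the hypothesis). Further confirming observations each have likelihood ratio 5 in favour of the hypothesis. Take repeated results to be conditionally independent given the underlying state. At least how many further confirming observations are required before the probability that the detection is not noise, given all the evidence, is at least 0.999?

Prior odds = 0.0031/0.9969 = 31/9969.
Combined Bayes factor of the evidence already in hand = 1.5 × 2.1 = 3.15.
Odds after that evidence = (31/9969) × 3.15 = 651/66460.
Target odds = 0.999/0.001 = 999.
Need 5ⁿ ≥ 999 ÷ (651/66460) = 22131180/217.
5⁷ = 78125 falls short of 22131180/217 but 5⁸ = 390625 reaches it, so n = 8.

8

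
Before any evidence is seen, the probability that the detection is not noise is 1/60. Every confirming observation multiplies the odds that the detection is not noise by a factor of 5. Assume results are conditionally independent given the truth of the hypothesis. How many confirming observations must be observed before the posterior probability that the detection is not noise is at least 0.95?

Prior odds: (1/60) ÷ (59/60) = 1/59.
Likelihood ratio per confirming observation = 5.
Target odds: 0.95 ÷ 0.05 = 19.
Need (1/59) × 5ⁿ ≥ 19, i.e. 5ⁿ ≥ 1121.
5⁴ = 625 falls short of 1121 but 5⁵ = 3125 reaches it, so n = 5.

5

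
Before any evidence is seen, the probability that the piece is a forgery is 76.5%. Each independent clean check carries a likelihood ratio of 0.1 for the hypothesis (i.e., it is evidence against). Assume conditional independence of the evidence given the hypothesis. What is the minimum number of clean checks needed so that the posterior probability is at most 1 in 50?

Prior odds = 0.765/0.235 = 153/47.
Likelihood ratio per clean check = 0.1.
Target odds: 0.02 ÷ 0.98 = 1/49.
Need (153/47) × 0.1ⁿ ≤ 1/49, i.e. 0.1ⁿ ≤ 47/7497.
0.1² = 0.01 is still above 47/7497 but 0.1³ = 0.001 is at or below it, so n = 3.

3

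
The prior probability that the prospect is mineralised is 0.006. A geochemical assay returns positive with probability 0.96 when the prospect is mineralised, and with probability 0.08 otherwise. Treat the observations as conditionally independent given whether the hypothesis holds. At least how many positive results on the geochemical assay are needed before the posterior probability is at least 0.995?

5

Prior odds: 0.006 ÷ 0.994 = 3/497.
Likelihood ratio of a positive result = 0.96/0.08 = 12.
Target odds: 0.995 ÷ 0.005 = 199.
Need (3/497) × 12ⁿ ≥ 199, i.e. 12ⁿ ≥ 98903/3.
12⁴ = 20736 falls short of 98903/3 but 12⁵ = 248832 reaches it, so n = 5.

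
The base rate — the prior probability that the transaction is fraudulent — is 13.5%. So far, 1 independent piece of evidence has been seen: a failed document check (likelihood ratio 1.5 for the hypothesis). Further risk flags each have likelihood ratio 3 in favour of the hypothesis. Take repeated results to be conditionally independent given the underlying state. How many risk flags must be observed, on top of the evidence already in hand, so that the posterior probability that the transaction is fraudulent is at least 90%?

Prior odds = 0.135/0.865 = 27/173.
Bayes factor of the evidence already in hand = 1.5.
Odds after that evidence = (27/173) × 1.5 = 81/346.
Target odds = 0.9/0.1 = 9.
Need 3ⁿ ≥ 9 ÷ (81/346) = 346/9.
3³ = 27 falls short of 346/9 but 3⁴ = 81 reaches it, so n = 4.

4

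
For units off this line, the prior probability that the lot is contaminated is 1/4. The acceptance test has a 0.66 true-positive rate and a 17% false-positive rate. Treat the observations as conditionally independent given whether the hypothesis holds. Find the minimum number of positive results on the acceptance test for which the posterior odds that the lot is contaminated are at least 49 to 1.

Prior odds: 0.25 ÷ 0.75 = 1/3.
Likelihood ratio of a positive result = 0.66/0.17 = 66/17.
Target odds = 49.
Require (66/17)ⁿ ≥ 49 ÷ (1/3) = 147.
(66/17)³ = 287496/4913 falls short of 147 but (66/17)⁴ = 18974736/83521 reaches it, so n = 4.

4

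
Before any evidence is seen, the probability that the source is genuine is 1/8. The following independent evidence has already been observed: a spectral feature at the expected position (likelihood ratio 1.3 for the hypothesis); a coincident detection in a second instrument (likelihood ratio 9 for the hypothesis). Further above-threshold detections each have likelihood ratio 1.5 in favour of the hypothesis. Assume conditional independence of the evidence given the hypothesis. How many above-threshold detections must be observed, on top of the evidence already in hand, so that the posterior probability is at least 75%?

2

Prior odds = 0.125/0.875 = 1/7.
Combined Bayes factor of the evidence already in hand = 1.3 × 9 = 11.7.
Odds after that evidence = (1/7) × 11.7 = 117/70.
Target odds = 0.75/0.25 = 3.
Need 1.5ⁿ ≥ 3 ÷ (117/70) = 70/39.
1.5¹ = 1.5 falls short of 70/39 but 1.5² = 2.25 reaches it, so n = 2.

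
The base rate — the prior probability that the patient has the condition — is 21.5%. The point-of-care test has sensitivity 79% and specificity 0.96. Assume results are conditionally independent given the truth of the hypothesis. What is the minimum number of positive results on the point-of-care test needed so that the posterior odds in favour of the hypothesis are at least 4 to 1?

1

Prior odds = 0.215/0.785 = 43/157.
False-positive rate = 1 − 0.96 = 0.04; likelihood ratio of a positive = 0.79/0.04 = 19.75.
Target odds = 4.
Need (43/157) × 19.75ⁿ ≥ 4, i.e. 19.75ⁿ ≥ 628/43.
19.75¹ = 19.75, which meets the required 628/43; so n = 1.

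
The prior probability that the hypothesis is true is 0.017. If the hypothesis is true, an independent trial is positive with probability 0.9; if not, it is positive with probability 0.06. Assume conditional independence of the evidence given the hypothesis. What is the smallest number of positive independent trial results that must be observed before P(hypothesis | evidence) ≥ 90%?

Prior odds: 0.017 ÷ 0.983 = 17/983.
Likelihood ratio of a positive = 0.9/0.06 = 15.
Target posterior odds = 0.9/0.1 = 9.
Require 15ⁿ ≥ 9 ÷ (17/983) = 8847/17.
15² = 225 falls short of 8847/17 but 15³ = 3375 reaches it, so n = 3.

3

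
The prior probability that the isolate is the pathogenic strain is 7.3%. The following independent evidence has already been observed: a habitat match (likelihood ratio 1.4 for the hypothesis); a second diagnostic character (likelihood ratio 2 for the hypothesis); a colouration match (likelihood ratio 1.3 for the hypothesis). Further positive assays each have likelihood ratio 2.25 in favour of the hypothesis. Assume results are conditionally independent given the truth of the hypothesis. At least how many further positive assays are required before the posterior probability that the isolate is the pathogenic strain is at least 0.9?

Prior odds = 0.073/0.927 = 73/927.
Combined Bayes factor of the evidence already in hand = 1.4 × 2 × 1.3 = 3.64.
Odds after that evidence = (73/927) × 3.64 = 6643/23175.
Target odds = 0.9/0.1 = 9.
Need 2.25ⁿ ≥ 9 ÷ (6643/23175) = 208575/6643.
2.25⁴ = 25.62890625 falls short of 208575/6643 but 2.25⁵ = 59049/1024 reaches it, so n = 5.

5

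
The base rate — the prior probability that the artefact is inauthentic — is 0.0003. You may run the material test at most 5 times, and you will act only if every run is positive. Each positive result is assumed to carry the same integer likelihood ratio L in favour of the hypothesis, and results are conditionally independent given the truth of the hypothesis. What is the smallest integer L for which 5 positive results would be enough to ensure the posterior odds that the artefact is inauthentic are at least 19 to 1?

Prior odds = 0.0003/0.9997 = 3/9997.
Target odds = 19.
Need L⁵ ≥ 19 ÷ (3/9997) = 189943/3.
9⁵ = 59049 < 189943/3 ≤ 100000 = 10⁵, so L = 10.

10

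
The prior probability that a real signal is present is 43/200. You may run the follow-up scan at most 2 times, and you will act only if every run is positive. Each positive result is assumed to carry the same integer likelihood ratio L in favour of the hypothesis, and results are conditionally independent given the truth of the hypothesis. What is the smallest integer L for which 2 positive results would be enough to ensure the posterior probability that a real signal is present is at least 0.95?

Prior odds = 0.215/0.785 = 43/157.
Target odds = 0.95/0.05 = 19.
Need L² ≥ 19 ÷ (43/157) = 2983/43.
8² = 64 < 2983/43 ≤ 81 = 9², so L = 9.

9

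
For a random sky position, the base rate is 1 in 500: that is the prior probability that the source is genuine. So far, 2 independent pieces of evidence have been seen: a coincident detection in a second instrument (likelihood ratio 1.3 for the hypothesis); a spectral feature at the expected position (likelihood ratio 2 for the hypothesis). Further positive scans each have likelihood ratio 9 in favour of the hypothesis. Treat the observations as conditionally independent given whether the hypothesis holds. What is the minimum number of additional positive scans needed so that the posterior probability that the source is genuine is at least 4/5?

4

Prior odds = 0.002/0.998 = 1/499.
Combined Bayes factor of the evidence already in hand = 1.3 × 2 = 2.6.
Odds after that evidence = (1/499) × 2.6 = 13/2495.
Target odds = 0.8/0.2 = 4.
Need 9ⁿ ≥ 4 ÷ (13/2495) = 9980/13.
9³ = 729 falls short of 9980/13 but 9⁴ = 6561 reaches it, so n = 4.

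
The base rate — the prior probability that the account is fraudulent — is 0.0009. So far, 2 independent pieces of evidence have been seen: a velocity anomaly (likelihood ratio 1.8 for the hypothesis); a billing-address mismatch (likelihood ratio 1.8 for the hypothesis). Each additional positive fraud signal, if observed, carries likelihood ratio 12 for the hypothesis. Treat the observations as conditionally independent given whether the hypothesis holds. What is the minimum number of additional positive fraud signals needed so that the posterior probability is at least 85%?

4

Prior odds = 0.0009/0.9991 = 9/9991.
Combined Bayes factor of the evidence already in hand = 1.8 × 1.8 = 3.24.
Odds after that evidence = (9/9991) × 3.24 = 729/249775.
Target odds = 0.85/0.15 = 17/3.
Need 12ⁿ ≥ 17/3 ÷ (729/249775) = 4246175/2187.
12³ = 1728 falls short of 4246175/2187 but 12⁴ = 20736 reaches it, so n = 4.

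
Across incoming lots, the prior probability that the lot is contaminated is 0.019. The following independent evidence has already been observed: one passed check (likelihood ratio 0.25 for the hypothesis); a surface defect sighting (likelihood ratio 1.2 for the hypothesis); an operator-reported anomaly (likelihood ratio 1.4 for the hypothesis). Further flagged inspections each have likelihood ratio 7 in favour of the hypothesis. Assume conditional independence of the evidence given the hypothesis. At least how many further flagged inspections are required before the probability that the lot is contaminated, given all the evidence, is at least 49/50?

5

Prior odds = 0.019/0.981 = 19/981.
Combined Bayes factor of the evidence already in hand = 0.25 × 1.2 × 1.4 = 0.42.
Odds after that evidence = (19/981) × 0.42 = 133/16350.
Target odds = 0.98/0.02 = 49.
Need 7ⁿ ≥ 49 ÷ (133/16350) = 114450/19.
7⁴ = 2401 falls short of 114450/19 but 7⁵ = 16807 reaches it, so n = 5.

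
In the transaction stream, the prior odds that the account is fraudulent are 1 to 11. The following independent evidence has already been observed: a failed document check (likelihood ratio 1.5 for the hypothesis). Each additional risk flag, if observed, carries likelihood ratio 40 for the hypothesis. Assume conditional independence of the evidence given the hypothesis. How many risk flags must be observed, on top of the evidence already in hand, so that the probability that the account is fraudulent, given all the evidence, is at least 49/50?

2

Prior odds = 1/11.
Bayes factor of the evidence already in hand = 1.5.
Odds after that evidence = (1/11) × 1.5 = 3/22.
Target odds = 0.98/0.02 = 49.
Need 40ⁿ ≥ 49 ÷ (3/22) = 1078/3.
40¹ = 40 falls short of 1078/3 but 40² = 1600 reaches it, so n = 2.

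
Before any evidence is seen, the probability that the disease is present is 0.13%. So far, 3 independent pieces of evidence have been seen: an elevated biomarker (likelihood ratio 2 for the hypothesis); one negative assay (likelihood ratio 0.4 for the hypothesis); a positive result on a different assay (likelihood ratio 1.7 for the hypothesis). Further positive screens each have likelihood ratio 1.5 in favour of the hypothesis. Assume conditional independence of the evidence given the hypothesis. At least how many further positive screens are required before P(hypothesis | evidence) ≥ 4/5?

Prior odds = 0.0013/0.9987 = 13/9987.
Combined Bayes factor of the evidence already in hand = 2 × 0.4 × 1.7 = 1.36.
Odds after that evidence = (13/9987) × 1.36 = 442/249675.
Target odds = 0.8/0.2 = 4.
Need 1.5ⁿ ≥ 4 ÷ (442/249675) = 499350/221.
1.5¹⁹ ≈2216.84 falls short of 499350/221 but 1.5²⁰ ≈3325.26 reaches it, so n = 20.

20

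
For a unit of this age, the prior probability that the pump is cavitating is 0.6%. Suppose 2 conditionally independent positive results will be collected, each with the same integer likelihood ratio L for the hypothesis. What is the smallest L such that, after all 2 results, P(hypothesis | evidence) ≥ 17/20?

31

Prior odds = 0.006/0.994 = 3/497.
Target odds = 0.85/0.15 = 17/3.
Need L² ≥ 17/3 ÷ (3/497) = 8449/9.
30² = 900 < 8449/9 ≤ 961 = 31², so L = 31.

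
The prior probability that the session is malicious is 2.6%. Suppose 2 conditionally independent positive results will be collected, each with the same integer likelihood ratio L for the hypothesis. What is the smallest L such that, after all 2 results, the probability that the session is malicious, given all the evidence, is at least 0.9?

19

Prior odds = 0.026/0.974 = 13/487.
Target odds = 0.9/0.1 = 9.
Need L² ≥ 9 ÷ (13/487) = 4383/13.
18² = 324 < 4383/13 ≤ 361 = 19², so L = 19.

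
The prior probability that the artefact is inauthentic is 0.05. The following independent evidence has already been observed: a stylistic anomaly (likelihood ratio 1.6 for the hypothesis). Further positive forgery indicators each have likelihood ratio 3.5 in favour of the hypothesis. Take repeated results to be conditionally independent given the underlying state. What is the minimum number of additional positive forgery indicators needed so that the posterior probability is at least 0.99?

Prior odds = 0.05/0.95 = 1/19.
Bayes factor of the evidence already in hand = 1.6.
Odds after that evidence = (1/19) × 1.6 = 8/95.
Target odds = 0.99/0.01 = 99.
Need 3.5ⁿ ≥ 99 ÷ (8/95) = 1175.625.
3.5⁵ = 525.21875 falls short of 1175.625 but 3.5⁶ = 1838.265625 reaches it, so n = 6.

6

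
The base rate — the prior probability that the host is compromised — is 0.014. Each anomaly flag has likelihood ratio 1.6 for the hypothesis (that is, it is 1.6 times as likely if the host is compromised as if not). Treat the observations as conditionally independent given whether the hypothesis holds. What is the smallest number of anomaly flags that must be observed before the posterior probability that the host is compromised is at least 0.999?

Prior odds: 0.014 ÷ 0.986 = 7/493.
Likelihood ratio per anomaly flag = 1.6.
Target posterior odds = 0.999/0.001 = 999.
Require 1.6ⁿ ≥ 999 ÷ (7/493) = 492507/7.
1.6²³ ≈49517.6 falls short of 492507/7 but 1.6²⁴ ≈79228.2 reaches it, so n = 24.

24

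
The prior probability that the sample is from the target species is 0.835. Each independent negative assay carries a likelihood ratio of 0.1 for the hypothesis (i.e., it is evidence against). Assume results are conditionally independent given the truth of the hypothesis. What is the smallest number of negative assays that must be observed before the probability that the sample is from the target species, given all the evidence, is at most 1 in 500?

Prior odds = 0.835/0.165 = 167/33.
Likelihood ratio per negative assay = 0.1.
Target posterior odds = 0.002/0.998 = 1/499.
Require 0.1ⁿ ≤ 1/499 ÷ (167/33) = 33/83333.
0.1³ = 0.001 is still above 33/83333 but 0.1⁴ = 0.0001 is at or below it, so n = 4.

4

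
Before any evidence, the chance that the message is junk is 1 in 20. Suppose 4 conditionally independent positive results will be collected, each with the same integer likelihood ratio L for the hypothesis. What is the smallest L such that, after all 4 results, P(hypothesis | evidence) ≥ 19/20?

5

Prior odds = 0.05/0.95 = 1/19.
Target odds = 0.95/0.05 = 19.
Need L⁴ ≥ 19 ÷ (1/19) = 361.
4⁴ = 256 < 361 ≤ 625 = 5⁴, so L = 5.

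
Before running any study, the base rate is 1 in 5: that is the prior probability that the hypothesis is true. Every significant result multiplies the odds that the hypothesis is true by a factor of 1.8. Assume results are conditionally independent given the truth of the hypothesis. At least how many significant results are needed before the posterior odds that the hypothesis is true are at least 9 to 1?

7

Prior odds: 0.2 ÷ 0.8 = 0.25.
Likelihood ratio per significant result = 1.8.
Target odds = 9.
Need 0.25 × 1.8ⁿ ≥ 9, i.e. 1.8ⁿ ≥ 36.
1.8⁶ = 531441/15625 falls short of 36 but 1.8⁷ = 4782969/78125 reaches it, so n = 7.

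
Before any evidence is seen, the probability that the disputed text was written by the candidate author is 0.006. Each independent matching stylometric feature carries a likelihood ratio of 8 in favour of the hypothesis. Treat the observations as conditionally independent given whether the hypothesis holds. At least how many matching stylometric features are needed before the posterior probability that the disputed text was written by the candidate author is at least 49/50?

5

Prior odds = 0.006/0.994 = 3/497.
Likelihood ratio per matching stylometric feature = 8.
Target odds: 0.98 ÷ 0.02 = 49.
Need (3/497) × 8ⁿ ≥ 49, i.e. 8ⁿ ≥ 24353/3.
8⁴ = 4096 falls short of 24353/3 but 8⁵ = 32768 reaches it, so n = 5.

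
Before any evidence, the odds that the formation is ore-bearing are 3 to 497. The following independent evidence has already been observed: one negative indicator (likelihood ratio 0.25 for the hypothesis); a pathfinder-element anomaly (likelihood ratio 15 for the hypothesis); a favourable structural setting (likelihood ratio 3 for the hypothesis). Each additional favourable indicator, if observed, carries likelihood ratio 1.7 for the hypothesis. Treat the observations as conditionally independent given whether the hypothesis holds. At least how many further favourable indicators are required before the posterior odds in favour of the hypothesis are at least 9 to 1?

Prior odds = 3/497.
Combined Bayes factor of the evidence already in hand = 0.25 × 15 × 3 = 11.25.
Odds after that evidence = (3/497) × 11.25 = 135/1988.
Target odds = 9.
Need 1.7ⁿ ≥ 9 ÷ (135/1988) = 1988/15.
1.7⁹ ≈118.588 falls short of 1988/15 but 1.7¹⁰ ≈201.599 reaches it, so n = 10.

10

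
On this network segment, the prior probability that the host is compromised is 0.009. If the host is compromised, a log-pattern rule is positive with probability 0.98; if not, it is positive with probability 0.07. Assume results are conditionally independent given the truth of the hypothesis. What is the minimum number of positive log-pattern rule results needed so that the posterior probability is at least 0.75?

Prior odds: 0.009 ÷ 0.991 = 9/991.
Likelihood ratio of a positive = 0.98/0.07 = 14.
Target posterior odds = 0.75/0.25 = 3.
Need (9/991) × 14ⁿ ≥ 3, i.e. 14ⁿ ≥ 991/3.
14² = 196 falls short of 991/3 but 14³ = 2744 reaches it, so n = 3.

3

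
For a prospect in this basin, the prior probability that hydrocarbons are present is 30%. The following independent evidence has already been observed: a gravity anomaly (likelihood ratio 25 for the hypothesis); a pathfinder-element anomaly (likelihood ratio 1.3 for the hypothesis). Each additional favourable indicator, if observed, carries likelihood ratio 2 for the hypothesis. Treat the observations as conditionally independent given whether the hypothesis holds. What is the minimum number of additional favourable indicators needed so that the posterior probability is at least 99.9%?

7

Prior odds = 0.3/0.7 = 3/7.
Combined Bayes factor of the evidence already in hand = 25 × 1.3 = 32.5.
Odds after that evidence = (3/7) × 32.5 = 195/14.
Target odds = 0.999/0.001 = 999.
Need 2ⁿ ≥ 999 ÷ (195/14) = 4662/65.
2⁶ = 64 falls short of 4662/65 but 2⁷ = 128 reaches it, so n = 7.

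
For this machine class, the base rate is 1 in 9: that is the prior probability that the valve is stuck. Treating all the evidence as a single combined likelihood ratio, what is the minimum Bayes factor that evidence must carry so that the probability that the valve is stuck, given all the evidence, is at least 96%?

192

Prior odds = (1/9)/(8/9) = 0.125.
Target odds = 0.96/0.04 = 24.
Required Bayes factor = 24 ÷ 0.125 = 192.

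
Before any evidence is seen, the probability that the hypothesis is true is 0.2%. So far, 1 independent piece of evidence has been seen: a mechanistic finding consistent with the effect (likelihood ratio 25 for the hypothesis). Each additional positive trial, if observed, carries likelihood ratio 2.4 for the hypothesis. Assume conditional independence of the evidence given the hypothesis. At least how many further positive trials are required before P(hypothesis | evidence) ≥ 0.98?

Prior odds = 0.002/0.998 = 1/499.
Bayes factor of the evidence already in hand = 25.
Odds after that evidence = (1/499) × 25 = 25/499.
Target odds = 0.98/0.02 = 49.
Need 2.4ⁿ ≥ 49 ÷ (25/499) = 978.04.
2.4⁷ = 35831808/78125 falls short of 978.04 but 2.4⁸ = 429981696/390625 reaches it, so n = 8.

8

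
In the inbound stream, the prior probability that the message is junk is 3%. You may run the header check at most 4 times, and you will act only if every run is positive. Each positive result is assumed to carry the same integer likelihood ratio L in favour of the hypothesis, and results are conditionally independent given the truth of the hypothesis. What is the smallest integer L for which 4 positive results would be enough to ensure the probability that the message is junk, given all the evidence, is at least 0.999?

14

Prior odds = 0.03/0.97 = 3/97.
Target odds = 0.999/0.001 = 999.
Need L⁴ ≥ 999 ÷ (3/97) = 32301.
13⁴ = 28561 < 32301 ≤ 38416 = 14⁴, so L = 14.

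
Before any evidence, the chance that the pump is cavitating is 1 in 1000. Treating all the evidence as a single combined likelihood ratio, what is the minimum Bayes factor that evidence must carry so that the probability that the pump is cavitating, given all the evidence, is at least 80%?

3996

Prior odds = 0.001/0.999 = 1/999.
Target odds = 0.8/0.2 = 4.
Required Bayes factor = 4 ÷ (1/999) = 3996.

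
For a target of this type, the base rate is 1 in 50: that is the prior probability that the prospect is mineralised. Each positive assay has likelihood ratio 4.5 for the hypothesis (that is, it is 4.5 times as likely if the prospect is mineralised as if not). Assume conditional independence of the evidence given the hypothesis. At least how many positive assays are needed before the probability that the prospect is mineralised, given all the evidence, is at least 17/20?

4

Prior odds: 0.02 ÷ 0.98 = 1/49.
Likelihood ratio per positive assay = 4.5.
Target posterior odds = 0.85/0.15 = 17/3.
Require 4.5ⁿ ≥ 17/3 ÷ (1/49) = 833/3.
4.5³ = 91.125 falls short of 833/3 but 4.5⁴ = 410.0625 reaches it, so n = 4.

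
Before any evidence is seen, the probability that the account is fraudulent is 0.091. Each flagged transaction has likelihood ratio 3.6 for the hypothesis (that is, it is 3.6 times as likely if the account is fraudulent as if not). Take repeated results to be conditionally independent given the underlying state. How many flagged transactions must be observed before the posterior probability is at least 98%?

5

Prior odds: 0.091 ÷ 0.909 = 91/909.
Likelihood ratio per flagged transaction = 3.6.
Target posterior odds = 0.98/0.02 = 49.
Require 3.6ⁿ ≥ 49 ÷ (91/909) = 6363/13.
3.6⁴ = 167.9616 falls short of 6363/13 but 3.6⁵ = 604.66176 reaches it, so n = 5.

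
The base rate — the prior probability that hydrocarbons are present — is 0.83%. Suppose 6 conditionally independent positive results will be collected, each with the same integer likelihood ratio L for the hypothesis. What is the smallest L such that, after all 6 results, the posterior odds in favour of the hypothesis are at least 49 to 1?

5

Prior odds = 0.0083/0.9917 = 83/9917.
Target odds = 49.
Need L⁶ ≥ 49 ÷ (83/9917) = 485933/83.
4⁶ = 4096 < 485933/83 ≤ 15625 = 5⁶, so L = 5.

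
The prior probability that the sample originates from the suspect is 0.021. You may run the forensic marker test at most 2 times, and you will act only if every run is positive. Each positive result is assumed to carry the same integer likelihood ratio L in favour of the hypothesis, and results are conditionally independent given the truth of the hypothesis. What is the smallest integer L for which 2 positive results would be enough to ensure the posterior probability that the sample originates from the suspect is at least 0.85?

17

Prior odds = 0.021/0.979 = 21/979.
Target odds = 0.85/0.15 = 17/3.
Need L² ≥ 17/3 ÷ (21/979) = 16643/63.
16² = 256 < 16643/63 ≤ 289 = 17², so L = 17.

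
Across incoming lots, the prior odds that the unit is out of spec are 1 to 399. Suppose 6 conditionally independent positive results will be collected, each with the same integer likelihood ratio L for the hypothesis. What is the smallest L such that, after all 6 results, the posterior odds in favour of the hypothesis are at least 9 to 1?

4

Prior odds = 1/399.
Target odds = 9.
Need L⁶ ≥ 9 ÷ (1/399) = 3591.
3⁶ = 729 < 3591 ≤ 4096 = 4⁶, so L = 4.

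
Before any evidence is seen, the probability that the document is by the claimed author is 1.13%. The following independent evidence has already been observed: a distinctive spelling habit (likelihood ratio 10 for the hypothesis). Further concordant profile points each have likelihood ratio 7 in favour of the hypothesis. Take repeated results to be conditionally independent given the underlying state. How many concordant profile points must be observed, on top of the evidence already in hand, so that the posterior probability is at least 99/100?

4

Prior odds = 0.0113/0.9887 = 113/9887.
Bayes factor of the evidence already in hand = 10.
Odds after that evidence = (113/9887) × 10 = 1130/9887.
Target odds = 0.99/0.01 = 99.
Need 7ⁿ ≥ 99 ÷ (1130/9887) = 978813/1130.
7³ = 343 falls short of 978813/1130 but 7⁴ = 2401 reaches it, so n = 4.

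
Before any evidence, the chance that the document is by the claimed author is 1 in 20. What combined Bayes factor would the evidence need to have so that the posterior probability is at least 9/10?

171

Prior odds = 0.05/0.95 = 1/19.
Target odds = 0.9/0.1 = 9.
Required Bayes factor = 9 ÷ (1/19) = 171.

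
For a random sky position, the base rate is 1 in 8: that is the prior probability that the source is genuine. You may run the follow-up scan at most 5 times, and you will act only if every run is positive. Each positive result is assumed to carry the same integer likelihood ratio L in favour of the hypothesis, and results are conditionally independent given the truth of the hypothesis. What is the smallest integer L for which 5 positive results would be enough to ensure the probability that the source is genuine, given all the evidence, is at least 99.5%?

Prior odds = 0.125/0.875 = 1/7.
Target odds = 0.995/0.005 = 199.
Need L⁵ ≥ 199 ÷ (1/7) = 1393.
4⁵ = 1024 < 1393 ≤ 3125 = 5⁵, so L = 5.

5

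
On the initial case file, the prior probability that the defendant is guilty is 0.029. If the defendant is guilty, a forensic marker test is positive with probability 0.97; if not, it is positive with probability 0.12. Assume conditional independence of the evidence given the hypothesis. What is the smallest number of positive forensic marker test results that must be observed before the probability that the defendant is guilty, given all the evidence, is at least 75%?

Prior odds: 0.029 ÷ 0.971 = 29/971.
Likelihood ratio of a positive = 0.97/0.12 = 97/12.
Target posterior odds = 0.75/0.25 = 3.
Require (97/12)ⁿ ≥ 3 ÷ (29/971) = 2913/29.
(97/12)² = 9409/144 falls short of 2913/29 but (97/12)³ = 912673/1728 reaches it, so n = 3.

3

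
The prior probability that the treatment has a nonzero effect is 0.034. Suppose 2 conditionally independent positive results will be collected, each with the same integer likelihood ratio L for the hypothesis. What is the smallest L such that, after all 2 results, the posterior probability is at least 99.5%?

76

Prior odds = 0.034/0.966 = 17/483.
Target odds = 0.995/0.005 = 199.
Need L² ≥ 199 ÷ (17/483) = 96117/17.
75² = 5625 < 96117/17 ≤ 5776 = 76², so L = 76.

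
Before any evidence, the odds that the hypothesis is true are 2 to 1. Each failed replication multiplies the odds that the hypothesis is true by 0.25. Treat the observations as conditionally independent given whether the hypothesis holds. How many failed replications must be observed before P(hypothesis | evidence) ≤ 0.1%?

6

Prior odds = 2.
Likelihood ratio per failed replication = 0.25.
Target posterior odds = 0.001/0.999 = 1/999.
Require 0.25ⁿ ≤ 1/999 ÷ 2 = 1/1998.
0.25⁵ = 1/1024 is still above 1/1998 but 0.25⁶ = 1/4096 is at or below it, so n = 6.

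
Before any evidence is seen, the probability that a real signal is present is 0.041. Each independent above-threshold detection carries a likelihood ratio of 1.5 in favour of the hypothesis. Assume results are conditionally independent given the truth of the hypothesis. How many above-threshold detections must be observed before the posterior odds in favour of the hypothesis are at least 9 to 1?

Prior odds: 0.041 ÷ 0.959 = 41/959.
Likelihood ratio per above-threshold detection = 1.5.
Target odds = 9.
Require 1.5ⁿ ≥ 9 ÷ (41/959) = 8631/41.
1.5¹³ = 1594323/8192 falls short of 8631/41 but 1.5¹⁴ = 4782969/16384 reaches it, so n = 14.

14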